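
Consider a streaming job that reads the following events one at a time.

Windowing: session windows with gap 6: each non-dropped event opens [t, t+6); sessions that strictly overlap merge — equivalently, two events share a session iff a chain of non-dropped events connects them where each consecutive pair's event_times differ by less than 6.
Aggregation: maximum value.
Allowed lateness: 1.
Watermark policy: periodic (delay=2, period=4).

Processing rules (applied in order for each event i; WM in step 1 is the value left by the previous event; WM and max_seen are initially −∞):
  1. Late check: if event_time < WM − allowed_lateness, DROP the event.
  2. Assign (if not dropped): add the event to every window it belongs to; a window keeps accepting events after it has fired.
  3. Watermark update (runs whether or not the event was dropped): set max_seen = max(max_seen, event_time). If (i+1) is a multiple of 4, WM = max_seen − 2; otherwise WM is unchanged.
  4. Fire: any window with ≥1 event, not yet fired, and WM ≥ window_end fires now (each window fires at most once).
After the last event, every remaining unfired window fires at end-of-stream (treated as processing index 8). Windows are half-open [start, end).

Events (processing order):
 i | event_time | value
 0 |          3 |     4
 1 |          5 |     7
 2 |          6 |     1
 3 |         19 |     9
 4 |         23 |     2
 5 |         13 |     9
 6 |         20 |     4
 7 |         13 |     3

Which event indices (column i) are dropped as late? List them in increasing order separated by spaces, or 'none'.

i=0 t=3 v=4: → [3,9); WM=−∞
i=1 t=5 v=7: → [3,11); WM=−∞
i=2 t=6 v=1: → [3,12); WM=−∞
i=3 t=19 v=9: → [19,25); WM=17
i=4 t=23 v=2: → [19,29); WM=17
i=5 t=13 v=9: DROP (t<17-1); WM=17
i=6 t=20 v=4: → [19,29); WM=17
i=7 t=13 v=3: DROP (t<17-1); WM=21

5 7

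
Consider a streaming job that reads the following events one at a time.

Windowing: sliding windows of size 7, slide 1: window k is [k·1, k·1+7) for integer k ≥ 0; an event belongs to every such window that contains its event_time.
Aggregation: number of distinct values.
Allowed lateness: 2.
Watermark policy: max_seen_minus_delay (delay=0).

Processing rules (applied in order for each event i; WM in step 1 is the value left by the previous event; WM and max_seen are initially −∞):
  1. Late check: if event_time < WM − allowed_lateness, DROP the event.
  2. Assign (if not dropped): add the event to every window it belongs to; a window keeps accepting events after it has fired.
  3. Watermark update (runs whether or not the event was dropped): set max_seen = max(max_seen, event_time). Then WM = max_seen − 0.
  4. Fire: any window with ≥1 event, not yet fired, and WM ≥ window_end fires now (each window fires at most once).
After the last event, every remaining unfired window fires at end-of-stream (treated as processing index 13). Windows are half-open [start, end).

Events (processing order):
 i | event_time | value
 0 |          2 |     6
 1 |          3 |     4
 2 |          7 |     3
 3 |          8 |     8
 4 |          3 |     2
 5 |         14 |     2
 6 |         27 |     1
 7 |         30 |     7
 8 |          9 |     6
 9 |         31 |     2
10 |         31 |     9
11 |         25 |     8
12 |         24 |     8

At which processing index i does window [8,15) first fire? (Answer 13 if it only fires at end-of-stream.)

i=0 t=2 v=6: → [2,9),[1,8),[0,7); WM=2
i=1 t=3 v=4: → [3,10),[2,9),[1,8),[0,7); WM=3
i=2 t=7 v=3: → [7,14),[6,13),[5,12),[4,11),[3,10),[2,9),[1,8); WM=7; [0,7) fires=2
i=3 t=8 v=8: → [8,15),[7,14),[6,13),[5,12),[4,11),[3,10),[2,9); WM=8; [1,8) fires=3
i=4 t=3 v=2: DROP (t<8-2); WM=8
i=5 t=14 v=2: → [14,21),[13,20),[12,19),[11,18),[10,17),[9,16),[8,15); WM=14; [2,9) fires=4 [3,10) fires=3 [4,11) fires=2 [5,12) fires=2 [6,13) fires=2 [7,14) fires=2
i=6 t=27 v=1: → [27,34),[26,33),[25,32),[24,31),[23,30),[22,29),[21,28); WM=27; [8,15) fires=2 [9,16) fires=1 [10,17) fires=1 [11,18) fires=1 [12,19) fires=1 [13,20) fires=1 [14,21) fires=1
i=7 t=30 v=7: → [30,37),[29,36),[28,35),[27,34),[26,33),[25,32),[24,31); WM=30; [21,28) fires=1 [22,29) fires=1 [23,30) fires=1
i=8 t=9 v=6: DROP (t<30-2); WM=30
i=9 t=31 v=2: → [31,38),[30,37),[29,36),[28,35),[27,34),[26,33),[25,32); WM=31; [24,31) fires=2
i=10 t=31 v=9: → [31,38),[30,37),[29,36),[28,35),[27,34),[26,33),[25,32); WM=31
i=11 t=25 v=8: DROP (t<31-2); WM=31
i=12 t=24 v=8: DROP (t<31-2); WM=31

6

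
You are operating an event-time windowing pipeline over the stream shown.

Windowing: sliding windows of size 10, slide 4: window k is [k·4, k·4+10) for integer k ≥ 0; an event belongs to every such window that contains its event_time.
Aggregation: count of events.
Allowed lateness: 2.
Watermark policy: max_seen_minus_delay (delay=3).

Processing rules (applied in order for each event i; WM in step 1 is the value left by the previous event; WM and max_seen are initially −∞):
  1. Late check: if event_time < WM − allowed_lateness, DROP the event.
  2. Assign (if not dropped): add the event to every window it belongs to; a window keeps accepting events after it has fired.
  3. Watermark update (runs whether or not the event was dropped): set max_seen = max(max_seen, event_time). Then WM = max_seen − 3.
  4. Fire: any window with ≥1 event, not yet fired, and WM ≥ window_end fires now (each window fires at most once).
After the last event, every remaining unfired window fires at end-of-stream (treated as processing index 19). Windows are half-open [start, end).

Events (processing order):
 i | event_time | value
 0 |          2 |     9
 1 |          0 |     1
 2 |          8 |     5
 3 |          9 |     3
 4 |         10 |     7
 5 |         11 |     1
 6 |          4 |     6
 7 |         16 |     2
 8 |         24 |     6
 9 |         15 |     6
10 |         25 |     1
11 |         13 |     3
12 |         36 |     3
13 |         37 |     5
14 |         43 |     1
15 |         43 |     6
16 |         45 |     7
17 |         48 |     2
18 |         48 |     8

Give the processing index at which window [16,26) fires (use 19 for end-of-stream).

i=0 t=2 v=9: → [0,10); WM=-1
i=1 t=0 v=1: → [0,10); WM=-1
i=2 t=8 v=5: → [8,18),[4,14),[0,10); WM=5
i=3 t=9 v=3: → [8,18),[4,14),[0,10); WM=6
i=4 t=10 v=7: → [8,18),[4,14); WM=7
i=5 t=11 v=1: → [8,18),[4,14); WM=8
i=6 t=4 v=6: DROP (t<8-2); WM=8
i=7 t=16 v=2: → [16,26),[12,22),[8,18); WM=13; [0,10) fires=4
i=8 t=24 v=6: → [24,34),[20,30),[16,26); WM=21; [4,14) fires=4 [8,18) fires=5
i=9 t=15 v=6: DROP (t<21-2); WM=21
i=10 t=25 v=1: → [24,34),[20,30),[16,26); WM=22; [12,22) fires=1
i=11 t=13 v=3: DROP (t<22-2); WM=22
i=12 t=36 v=3: → [36,46),[32,42),[28,38); WM=33; [16,26) fires=3 [20,30) fires=2
i=13 t=37 v=5: → [36,46),[32,42),[28,38); WM=34; [24,34) fires=2
i=14 t=43 v=1: → [40,50),[36,46); WM=40; [28,38) fires=2
i=15 t=43 v=6: → [40,50),[36,46); WM=40
i=16 t=45 v=7: → [44,54),[40,50),[36,46); WM=42; [32,42) fires=2
i=17 t=48 v=2: → [48,58),[44,54),[40,50); WM=45
i=18 t=48 v=8: → [48,58),[44,54),[40,50); WM=45

12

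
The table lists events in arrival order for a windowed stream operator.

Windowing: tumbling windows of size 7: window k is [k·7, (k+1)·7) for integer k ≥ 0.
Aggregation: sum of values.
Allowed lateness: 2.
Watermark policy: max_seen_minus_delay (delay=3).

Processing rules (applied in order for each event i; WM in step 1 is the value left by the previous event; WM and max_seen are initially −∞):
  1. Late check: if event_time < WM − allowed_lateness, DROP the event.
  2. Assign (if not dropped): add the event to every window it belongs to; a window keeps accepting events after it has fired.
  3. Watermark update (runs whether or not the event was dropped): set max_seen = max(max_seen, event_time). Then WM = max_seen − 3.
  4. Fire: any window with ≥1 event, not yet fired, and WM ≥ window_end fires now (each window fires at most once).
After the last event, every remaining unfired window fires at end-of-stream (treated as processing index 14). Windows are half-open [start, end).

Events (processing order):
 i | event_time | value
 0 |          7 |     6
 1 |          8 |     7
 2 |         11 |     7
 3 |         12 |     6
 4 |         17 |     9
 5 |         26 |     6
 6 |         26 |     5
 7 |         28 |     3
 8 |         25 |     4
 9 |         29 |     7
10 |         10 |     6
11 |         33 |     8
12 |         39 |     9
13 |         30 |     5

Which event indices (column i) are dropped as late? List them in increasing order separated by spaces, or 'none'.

i=0 t=7 v=6: → [7,14); WM=4
i=1 t=8 v=7: → [7,14); WM=5
i=2 t=11 v=7: → [7,14); WM=8
i=3 t=12 v=6: → [7,14); WM=9
i=4 t=17 v=9: → [14,21); WM=14; [7,14) fires=26
i=5 t=26 v=6: → [21,28); WM=23; [14,21) fires=9
i=6 t=26 v=5: → [21,28); WM=23
i=7 t=28 v=3: → [28,35); WM=25
i=8 t=25 v=4: → [21,28); WM=25
i=9 t=29 v=7: → [28,35); WM=26
i=10 t=10 v=6: DROP (t<26-2); WM=26
i=11 t=33 v=8: → [28,35); WM=30; [21,28) fires=15
i=12 t=39 v=9: → [35,42); WM=36; [28,35) fires=18
i=13 t=30 v=5: DROP (t<36-2); WM=36

10 13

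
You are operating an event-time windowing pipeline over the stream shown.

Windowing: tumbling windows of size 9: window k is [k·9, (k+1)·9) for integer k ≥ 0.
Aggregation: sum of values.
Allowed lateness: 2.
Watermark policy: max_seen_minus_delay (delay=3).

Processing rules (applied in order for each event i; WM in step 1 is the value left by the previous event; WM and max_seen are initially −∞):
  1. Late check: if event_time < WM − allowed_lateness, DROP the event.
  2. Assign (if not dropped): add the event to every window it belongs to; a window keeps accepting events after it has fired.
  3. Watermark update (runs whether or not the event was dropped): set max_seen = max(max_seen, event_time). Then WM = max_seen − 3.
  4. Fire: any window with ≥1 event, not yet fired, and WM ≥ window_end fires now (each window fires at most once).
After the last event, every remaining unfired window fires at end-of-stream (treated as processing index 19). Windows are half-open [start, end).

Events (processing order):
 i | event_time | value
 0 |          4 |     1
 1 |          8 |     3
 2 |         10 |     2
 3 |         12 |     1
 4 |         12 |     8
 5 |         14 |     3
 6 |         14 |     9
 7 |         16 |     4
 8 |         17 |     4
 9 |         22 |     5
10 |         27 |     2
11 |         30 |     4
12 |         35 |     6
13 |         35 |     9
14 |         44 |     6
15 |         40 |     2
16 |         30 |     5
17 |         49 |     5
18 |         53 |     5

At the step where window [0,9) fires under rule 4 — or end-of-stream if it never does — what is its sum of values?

i=0 t=4 v=1: → [0,9); WM=1
i=1 t=8 v=3: → [0,9); WM=5
i=2 t=10 v=2: → [9,18); WM=7
i=3 t=12 v=1: → [9,18); WM=9; [0,9) fires=4
i=4 t=12 v=8: → [9,18); WM=9
i=5 t=14 v=3: → [9,18); WM=11
i=6 t=14 v=9: → [9,18); WM=11
i=7 t=16 v=4: → [9,18); WM=13
i=8 t=17 v=4: → [9,18); WM=14
i=9 t=22 v=5: → [18,27); WM=19; [9,18) fires=31
i=10 t=27 v=2: → [27,36); WM=24
i=11 t=30 v=4: → [27,36); WM=27; [18,27) fires=5
i=12 t=35 v=6: → [27,36); WM=32
i=13 t=35 v=9: → [27,36); WM=32
i=14 t=44 v=6: → [36,45); WM=41; [27,36) fires=21
i=15 t=40 v=2: → [36,45); WM=41
i=16 t=30 v=5: DROP (t<41-2); WM=41
i=17 t=49 v=5: → [45,54); WM=46; [36,45) fires=8
i=18 t=53 v=5: → [45,54); WM=50

4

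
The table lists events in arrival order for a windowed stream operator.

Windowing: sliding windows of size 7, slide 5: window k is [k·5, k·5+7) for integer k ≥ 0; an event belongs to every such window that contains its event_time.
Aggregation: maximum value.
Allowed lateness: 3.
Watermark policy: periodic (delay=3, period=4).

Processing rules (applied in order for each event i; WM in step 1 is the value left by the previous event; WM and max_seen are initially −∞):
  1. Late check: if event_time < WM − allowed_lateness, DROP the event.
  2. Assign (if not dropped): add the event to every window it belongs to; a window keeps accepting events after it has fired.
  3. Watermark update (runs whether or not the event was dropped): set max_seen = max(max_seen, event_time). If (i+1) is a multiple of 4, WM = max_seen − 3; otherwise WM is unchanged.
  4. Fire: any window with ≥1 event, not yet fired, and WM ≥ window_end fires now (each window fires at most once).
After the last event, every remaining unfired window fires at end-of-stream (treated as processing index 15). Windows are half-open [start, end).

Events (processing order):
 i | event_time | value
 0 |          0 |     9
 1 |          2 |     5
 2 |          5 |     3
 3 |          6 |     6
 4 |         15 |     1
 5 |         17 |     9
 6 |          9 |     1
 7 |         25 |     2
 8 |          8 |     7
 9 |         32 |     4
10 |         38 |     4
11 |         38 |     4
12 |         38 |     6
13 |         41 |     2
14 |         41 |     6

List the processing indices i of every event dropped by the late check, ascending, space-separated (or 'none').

8

i=0 t=0 v=9: → [0,7); WM=−∞
i=1 t=2 v=5: → [0,7); WM=−∞
i=2 t=5 v=3: → [5,12),[0,7); WM=−∞
i=3 t=6 v=6: → [5,12),[0,7); WM=3
i=4 t=15 v=1: → [15,22),[10,17); WM=3
i=5 t=17 v=9: → [15,22); WM=3
i=6 t=9 v=1: → [5,12); WM=3
i=7 t=25 v=2: → [25,32),[20,27); WM=22; [0,7) fires=9 [5,12) fires=6 [10,17) fires=1 [15,22) fires=9
i=8 t=8 v=7: DROP (t<22-3); WM=22
i=9 t=32 v=4: → [30,37); WM=22
i=10 t=38 v=4: → [35,42); WM=22
i=11 t=38 v=4: → [35,42); WM=35; [20,27) fires=2 [25,32) fires=2
i=12 t=38 v=6: → [35,42); WM=35
i=13 t=41 v=2: → [40,47),[35,42); WM=35
i=14 t=41 v=6: → [40,47),[35,42); WM=35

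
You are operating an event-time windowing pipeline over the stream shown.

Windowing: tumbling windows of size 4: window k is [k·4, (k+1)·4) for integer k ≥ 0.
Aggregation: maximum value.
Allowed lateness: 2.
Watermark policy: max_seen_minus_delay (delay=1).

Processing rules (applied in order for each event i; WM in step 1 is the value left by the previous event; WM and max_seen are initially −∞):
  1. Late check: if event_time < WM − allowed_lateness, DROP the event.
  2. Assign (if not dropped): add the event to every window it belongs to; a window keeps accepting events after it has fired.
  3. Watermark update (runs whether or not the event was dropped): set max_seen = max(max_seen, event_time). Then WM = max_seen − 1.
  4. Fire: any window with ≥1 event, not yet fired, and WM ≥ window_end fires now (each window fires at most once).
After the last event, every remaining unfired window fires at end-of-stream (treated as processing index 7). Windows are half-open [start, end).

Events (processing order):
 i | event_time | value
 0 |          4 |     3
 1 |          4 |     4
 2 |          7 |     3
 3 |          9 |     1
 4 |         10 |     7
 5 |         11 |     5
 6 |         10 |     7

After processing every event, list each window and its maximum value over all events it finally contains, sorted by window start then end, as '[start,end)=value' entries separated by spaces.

i=0 t=4 v=3: → [4,8); WM=3
i=1 t=4 v=4: → [4,8); WM=3
i=2 t=7 v=3: → [4,8); WM=6
i=3 t=9 v=1: → [8,12); WM=8; [4,8) fires=4
i=4 t=10 v=7: → [8,12); WM=9
i=5 t=11 v=5: → [8,12); WM=10
i=6 t=10 v=7: → [8,12); WM=10

[4,8)=4 [8,12)=7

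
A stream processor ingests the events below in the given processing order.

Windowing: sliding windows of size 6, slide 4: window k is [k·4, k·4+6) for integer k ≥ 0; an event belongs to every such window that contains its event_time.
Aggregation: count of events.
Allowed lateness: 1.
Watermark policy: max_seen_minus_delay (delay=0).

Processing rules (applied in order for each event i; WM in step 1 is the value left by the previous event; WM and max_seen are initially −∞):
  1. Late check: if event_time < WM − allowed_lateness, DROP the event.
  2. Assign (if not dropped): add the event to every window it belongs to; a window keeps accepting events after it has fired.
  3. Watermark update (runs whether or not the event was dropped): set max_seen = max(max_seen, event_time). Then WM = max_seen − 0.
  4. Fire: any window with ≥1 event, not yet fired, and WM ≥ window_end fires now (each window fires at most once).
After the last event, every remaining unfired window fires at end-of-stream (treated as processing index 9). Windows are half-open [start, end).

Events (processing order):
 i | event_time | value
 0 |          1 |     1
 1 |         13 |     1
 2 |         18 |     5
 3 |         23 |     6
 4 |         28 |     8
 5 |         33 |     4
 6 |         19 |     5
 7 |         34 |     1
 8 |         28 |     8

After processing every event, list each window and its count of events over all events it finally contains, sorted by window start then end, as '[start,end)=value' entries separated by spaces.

[0,6)=1 [8,14)=1 [12,18)=1 [16,22)=1 [20,26)=1 [24,30)=1 [28,34)=2 [32,38)=2

i=0 t=1 v=1: → [0,6); WM=1
i=1 t=13 v=1: → [12,18),[8,14); WM=13; [0,6) fires=1
i=2 t=18 v=5: → [16,22); WM=18; [8,14) fires=1 [12,18) fires=1
i=3 t=23 v=6: → [20,26); WM=23; [16,22) fires=1
i=4 t=28 v=8: → [28,34),[24,30); WM=28; [20,26) fires=1
i=5 t=33 v=4: → [32,38),[28,34); WM=33; [24,30) fires=1
i=6 t=19 v=5: DROP (t<33-1); WM=33
i=7 t=34 v=1: → [32,38); WM=34; [28,34) fires=2
i=8 t=28 v=8: DROP (t<34-1); WM=34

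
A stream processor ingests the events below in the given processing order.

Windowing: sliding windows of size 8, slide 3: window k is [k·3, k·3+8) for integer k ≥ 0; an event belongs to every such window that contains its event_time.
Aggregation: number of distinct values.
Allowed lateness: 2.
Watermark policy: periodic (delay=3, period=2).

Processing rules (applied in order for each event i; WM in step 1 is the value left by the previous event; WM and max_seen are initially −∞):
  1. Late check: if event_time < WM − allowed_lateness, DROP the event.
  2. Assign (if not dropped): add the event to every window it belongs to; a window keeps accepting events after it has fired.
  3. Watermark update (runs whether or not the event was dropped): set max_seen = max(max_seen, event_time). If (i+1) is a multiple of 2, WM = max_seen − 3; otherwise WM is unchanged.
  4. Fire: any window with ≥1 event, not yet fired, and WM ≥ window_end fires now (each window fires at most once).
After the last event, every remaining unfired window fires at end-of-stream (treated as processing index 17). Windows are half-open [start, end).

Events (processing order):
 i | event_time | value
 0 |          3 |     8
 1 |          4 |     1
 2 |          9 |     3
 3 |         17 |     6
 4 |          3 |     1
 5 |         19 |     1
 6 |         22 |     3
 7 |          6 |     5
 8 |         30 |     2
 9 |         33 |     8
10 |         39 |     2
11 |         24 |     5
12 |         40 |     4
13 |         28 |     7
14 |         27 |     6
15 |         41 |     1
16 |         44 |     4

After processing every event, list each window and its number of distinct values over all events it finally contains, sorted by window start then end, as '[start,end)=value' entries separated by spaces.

i=0 t=3 v=8: → [3,11),[0,8); WM=−∞
i=1 t=4 v=1: → [3,11),[0,8); WM=1
i=2 t=9 v=3: → [9,17),[6,14),[3,11); WM=1
i=3 t=17 v=6: → [15,23),[12,20); WM=14; [0,8) fires=2 [3,11) fires=3 [6,14) fires=1
i=4 t=3 v=1: DROP (t<14-2); WM=14
i=5 t=19 v=1: → [18,26),[15,23),[12,20); WM=16
i=6 t=22 v=3: → [21,29),[18,26),[15,23); WM=16
i=7 t=6 v=5: DROP (t<16-2); WM=19; [9,17) fires=1
i=8 t=30 v=2: → [30,38),[27,35),[24,32); WM=19
i=9 t=33 v=8: → [33,41),[30,38),[27,35); WM=30; [12,20) fires=2 [15,23) fires=3 [18,26) fires=2 [21,29) fires=1
i=10 t=39 v=2: → [39,47),[36,44),[33,41); WM=30
i=11 t=24 v=5: DROP (t<30-2); WM=36; [24,32) fires=1 [27,35) fires=2
i=12 t=40 v=4: → [39,47),[36,44),[33,41); WM=36
i=13 t=28 v=7: DROP (t<36-2); WM=37
i=14 t=27 v=6: DROP (t<37-2); WM=37
i=15 t=41 v=1: → [39,47),[36,44); WM=38; [30,38) fires=2
i=16 t=44 v=4: → [42,50),[39,47); WM=38

[0,8)=2 [3,11)=3 [6,14)=1 [9,17)=1 [12,20)=2 [15,23)=3 [18,26)=2 [21,29)=1 [24,32)=1 [27,35)=2 [30,38)=2 [33,41)=3 [36,44)=3 [39,47)=3 [42,50)=1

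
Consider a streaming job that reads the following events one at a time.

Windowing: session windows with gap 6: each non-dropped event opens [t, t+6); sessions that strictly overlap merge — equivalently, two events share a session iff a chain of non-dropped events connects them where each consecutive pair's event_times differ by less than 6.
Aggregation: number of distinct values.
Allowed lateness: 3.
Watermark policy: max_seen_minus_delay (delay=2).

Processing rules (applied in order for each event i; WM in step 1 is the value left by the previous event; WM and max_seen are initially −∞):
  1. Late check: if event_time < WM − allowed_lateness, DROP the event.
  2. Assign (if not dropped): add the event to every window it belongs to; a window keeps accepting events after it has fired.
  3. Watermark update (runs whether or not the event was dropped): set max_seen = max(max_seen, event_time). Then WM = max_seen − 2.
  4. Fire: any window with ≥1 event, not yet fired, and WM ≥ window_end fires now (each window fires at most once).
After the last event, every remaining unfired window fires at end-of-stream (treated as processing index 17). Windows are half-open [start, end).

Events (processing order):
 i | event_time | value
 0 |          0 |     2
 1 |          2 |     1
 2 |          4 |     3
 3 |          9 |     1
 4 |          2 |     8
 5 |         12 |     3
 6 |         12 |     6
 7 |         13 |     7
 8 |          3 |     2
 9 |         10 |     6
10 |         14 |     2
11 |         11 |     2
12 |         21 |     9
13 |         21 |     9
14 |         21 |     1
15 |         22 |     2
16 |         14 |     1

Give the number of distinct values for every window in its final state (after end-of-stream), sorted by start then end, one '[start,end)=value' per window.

[0,20)=5 [21,28)=3

i=0 t=0 v=2: → [0,6); WM=-2
i=1 t=2 v=1: → [0,8); WM=0
i=2 t=4 v=3: → [0,10); WM=2
i=3 t=9 v=1: → [0,15); WM=7
i=4 t=2 v=8: DROP (t<7-3); WM=7
i=5 t=12 v=3: → [0,18); WM=10
i=6 t=12 v=6: → [0,18); WM=10
i=7 t=13 v=7: → [0,19); WM=11
i=8 t=3 v=2: DROP (t<11-3); WM=11
i=9 t=10 v=6: → [0,19); WM=11
i=10 t=14 v=2: → [0,20); WM=12
i=11 t=11 v=2: → [0,20); WM=12
i=12 t=21 v=9: → [21,27); WM=19
i=13 t=21 v=9: → [21,27); WM=19
i=14 t=21 v=1: → [21,27); WM=19
i=15 t=22 v=2: → [21,28); WM=20
i=16 t=14 v=1: DROP (t<20-3); WM=20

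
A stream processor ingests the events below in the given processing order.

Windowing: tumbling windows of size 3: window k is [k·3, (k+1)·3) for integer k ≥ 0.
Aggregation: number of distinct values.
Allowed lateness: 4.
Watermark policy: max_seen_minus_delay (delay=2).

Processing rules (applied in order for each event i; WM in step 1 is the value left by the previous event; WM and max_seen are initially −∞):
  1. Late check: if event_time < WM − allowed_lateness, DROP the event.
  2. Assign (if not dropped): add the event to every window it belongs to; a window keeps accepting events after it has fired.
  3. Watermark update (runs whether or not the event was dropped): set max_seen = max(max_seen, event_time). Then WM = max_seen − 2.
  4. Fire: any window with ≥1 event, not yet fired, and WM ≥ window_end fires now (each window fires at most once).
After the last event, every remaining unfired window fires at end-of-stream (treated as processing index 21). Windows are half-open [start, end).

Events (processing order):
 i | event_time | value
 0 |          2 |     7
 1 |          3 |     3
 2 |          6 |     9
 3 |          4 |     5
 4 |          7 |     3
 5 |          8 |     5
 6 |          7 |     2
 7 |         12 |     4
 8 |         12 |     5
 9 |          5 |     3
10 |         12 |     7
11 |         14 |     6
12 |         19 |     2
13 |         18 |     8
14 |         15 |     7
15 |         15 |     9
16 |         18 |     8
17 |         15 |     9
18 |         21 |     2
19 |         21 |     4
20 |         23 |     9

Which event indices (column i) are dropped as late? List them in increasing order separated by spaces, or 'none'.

i=0 t=2 v=7: → [0,3); WM=0
i=1 t=3 v=3: → [3,6); WM=1
i=2 t=6 v=9: → [6,9); WM=4; [0,3) fires=1
i=3 t=4 v=5: → [3,6); WM=4
i=4 t=7 v=3: → [6,9); WM=5
i=5 t=8 v=5: → [6,9); WM=6; [3,6) fires=2
i=6 t=7 v=2: → [6,9); WM=6
i=7 t=12 v=4: → [12,15); WM=10; [6,9) fires=4
i=8 t=12 v=5: → [12,15); WM=10
i=9 t=5 v=3: DROP (t<10-4); WM=10
i=10 t=12 v=7: → [12,15); WM=10
i=11 t=14 v=6: → [12,15); WM=12
i=12 t=19 v=2: → [18,21); WM=17; [12,15) fires=4
i=13 t=18 v=8: → [18,21); WM=17
i=14 t=15 v=7: → [15,18); WM=17
i=15 t=15 v=9: → [15,18); WM=17
i=16 t=18 v=8: → [18,21); WM=17
i=17 t=15 v=9: → [15,18); WM=17
i=18 t=21 v=2: → [21,24); WM=19; [15,18) fires=2
i=19 t=21 v=4: → [21,24); WM=19
i=20 t=23 v=9: → [21,24); WM=21; [18,21) fires=2

9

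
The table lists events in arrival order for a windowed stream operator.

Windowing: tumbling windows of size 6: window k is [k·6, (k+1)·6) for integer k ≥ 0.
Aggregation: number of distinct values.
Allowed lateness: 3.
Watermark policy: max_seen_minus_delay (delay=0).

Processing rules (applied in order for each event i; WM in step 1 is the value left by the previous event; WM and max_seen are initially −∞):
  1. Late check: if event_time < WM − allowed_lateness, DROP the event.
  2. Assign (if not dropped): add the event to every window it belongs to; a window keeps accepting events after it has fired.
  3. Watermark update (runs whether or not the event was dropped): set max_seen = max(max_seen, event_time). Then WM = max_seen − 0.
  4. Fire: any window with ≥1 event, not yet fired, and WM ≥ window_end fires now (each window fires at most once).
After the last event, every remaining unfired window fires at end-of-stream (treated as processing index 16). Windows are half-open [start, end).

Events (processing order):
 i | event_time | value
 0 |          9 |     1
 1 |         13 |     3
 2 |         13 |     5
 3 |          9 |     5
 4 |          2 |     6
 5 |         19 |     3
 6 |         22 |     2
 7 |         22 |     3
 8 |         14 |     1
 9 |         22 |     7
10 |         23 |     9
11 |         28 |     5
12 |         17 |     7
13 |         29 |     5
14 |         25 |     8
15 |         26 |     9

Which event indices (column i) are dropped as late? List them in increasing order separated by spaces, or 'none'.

i=0 t=9 v=1: → [6,12); WM=9
i=1 t=13 v=3: → [12,18); WM=13; [6,12) fires=1
i=2 t=13 v=5: → [12,18); WM=13
i=3 t=9 v=5: DROP (t<13-3); WM=13
i=4 t=2 v=6: DROP (t<13-3); WM=13
i=5 t=19 v=3: → [18,24); WM=19; [12,18) fires=2
i=6 t=22 v=2: → [18,24); WM=22
i=7 t=22 v=3: → [18,24); WM=22
i=8 t=14 v=1: DROP (t<22-3); WM=22
i=9 t=22 v=7: → [18,24); WM=22
i=10 t=23 v=9: → [18,24); WM=23
i=11 t=28 v=5: → [24,30); WM=28; [18,24) fires=4
i=12 t=17 v=7: DROP (t<28-3); WM=28
i=13 t=29 v=5: → [24,30); WM=29
i=14 t=25 v=8: DROP (t<29-3); WM=29
i=15 t=26 v=9: → [24,30); WM=29

3 4 8 12 14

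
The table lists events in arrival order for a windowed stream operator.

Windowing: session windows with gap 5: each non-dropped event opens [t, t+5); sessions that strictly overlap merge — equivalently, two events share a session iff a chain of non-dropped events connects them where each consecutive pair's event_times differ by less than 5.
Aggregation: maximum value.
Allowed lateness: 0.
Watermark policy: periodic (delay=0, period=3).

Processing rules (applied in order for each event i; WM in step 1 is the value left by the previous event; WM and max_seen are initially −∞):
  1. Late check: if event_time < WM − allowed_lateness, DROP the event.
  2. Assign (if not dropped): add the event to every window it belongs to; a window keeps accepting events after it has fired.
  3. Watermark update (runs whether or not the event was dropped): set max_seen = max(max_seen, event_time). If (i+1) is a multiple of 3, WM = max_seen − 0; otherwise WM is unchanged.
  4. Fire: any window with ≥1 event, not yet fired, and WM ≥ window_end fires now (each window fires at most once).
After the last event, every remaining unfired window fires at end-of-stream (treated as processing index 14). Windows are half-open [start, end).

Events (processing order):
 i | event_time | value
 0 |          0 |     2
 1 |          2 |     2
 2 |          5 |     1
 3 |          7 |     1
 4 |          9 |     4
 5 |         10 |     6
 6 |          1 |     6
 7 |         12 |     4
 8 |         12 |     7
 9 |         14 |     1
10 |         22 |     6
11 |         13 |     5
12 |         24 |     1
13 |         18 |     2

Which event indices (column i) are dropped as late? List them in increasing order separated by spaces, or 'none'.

6 13

i=0 t=0 v=2: → [0,5); WM=−∞
i=1 t=2 v=2: → [0,7); WM=−∞
i=2 t=5 v=1: → [0,10); WM=5
i=3 t=7 v=1: → [0,12); WM=5
i=4 t=9 v=4: → [0,14); WM=5
i=5 t=10 v=6: → [0,15); WM=10
i=6 t=1 v=6: DROP (t<10-0); WM=10
i=7 t=12 v=4: → [0,17); WM=10
i=8 t=12 v=7: → [0,17); WM=12
i=9 t=14 v=1: → [0,19); WM=12
i=10 t=22 v=6: → [22,27); WM=12
i=11 t=13 v=5: → [0,19); WM=22
i=12 t=24 v=1: → [22,29); WM=22
i=13 t=18 v=2: DROP (t<22-0); WM=22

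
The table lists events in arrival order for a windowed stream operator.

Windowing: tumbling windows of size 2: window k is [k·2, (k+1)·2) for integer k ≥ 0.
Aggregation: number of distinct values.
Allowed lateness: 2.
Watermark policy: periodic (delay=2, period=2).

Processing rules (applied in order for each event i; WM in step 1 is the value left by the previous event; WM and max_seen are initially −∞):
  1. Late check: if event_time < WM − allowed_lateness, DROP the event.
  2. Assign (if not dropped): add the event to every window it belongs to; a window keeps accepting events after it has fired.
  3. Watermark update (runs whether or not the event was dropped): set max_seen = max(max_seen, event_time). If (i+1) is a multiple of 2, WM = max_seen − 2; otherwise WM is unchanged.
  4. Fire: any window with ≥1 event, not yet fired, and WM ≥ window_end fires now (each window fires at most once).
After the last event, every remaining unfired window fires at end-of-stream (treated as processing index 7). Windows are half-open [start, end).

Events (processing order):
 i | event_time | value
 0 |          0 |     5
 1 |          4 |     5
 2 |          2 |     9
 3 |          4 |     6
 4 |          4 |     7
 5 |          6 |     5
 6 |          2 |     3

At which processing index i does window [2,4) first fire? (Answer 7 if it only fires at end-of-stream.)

i=0 t=0 v=5: → [0,2); WM=−∞
i=1 t=4 v=5: → [4,6); WM=2; [0,2) fires=1
i=2 t=2 v=9: → [2,4); WM=2
i=3 t=4 v=6: → [4,6); WM=2
i=4 t=4 v=7: → [4,6); WM=2
i=5 t=6 v=5: → [6,8); WM=4; [2,4) fires=1
i=6 t=2 v=3: → [2,4); WM=4

5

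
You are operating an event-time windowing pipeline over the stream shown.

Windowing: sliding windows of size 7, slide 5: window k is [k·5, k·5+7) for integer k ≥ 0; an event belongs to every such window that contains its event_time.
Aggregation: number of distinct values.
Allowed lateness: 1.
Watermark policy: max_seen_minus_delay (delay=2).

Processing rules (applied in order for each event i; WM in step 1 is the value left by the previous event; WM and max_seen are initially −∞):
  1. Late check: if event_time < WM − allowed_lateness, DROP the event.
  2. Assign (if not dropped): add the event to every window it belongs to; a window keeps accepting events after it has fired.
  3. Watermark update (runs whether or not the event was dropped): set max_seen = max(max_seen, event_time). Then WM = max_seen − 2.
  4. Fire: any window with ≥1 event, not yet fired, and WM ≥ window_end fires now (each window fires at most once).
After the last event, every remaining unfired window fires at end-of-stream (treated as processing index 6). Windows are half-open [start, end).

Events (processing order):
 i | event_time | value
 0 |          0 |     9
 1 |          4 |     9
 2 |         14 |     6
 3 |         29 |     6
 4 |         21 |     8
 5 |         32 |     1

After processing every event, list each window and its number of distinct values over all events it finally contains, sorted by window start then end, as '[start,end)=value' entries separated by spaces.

i=0 t=0 v=9: → [0,7); WM=-2
i=1 t=4 v=9: → [0,7); WM=2
i=2 t=14 v=6: → [10,17); WM=12; [0,7) fires=1
i=3 t=29 v=6: → [25,32); WM=27; [10,17) fires=1
i=4 t=21 v=8: DROP (t<27-1); WM=27
i=5 t=32 v=1: → [30,37); WM=30

[0,7)=1 [10,17)=1 [25,32)=1 [30,37)=1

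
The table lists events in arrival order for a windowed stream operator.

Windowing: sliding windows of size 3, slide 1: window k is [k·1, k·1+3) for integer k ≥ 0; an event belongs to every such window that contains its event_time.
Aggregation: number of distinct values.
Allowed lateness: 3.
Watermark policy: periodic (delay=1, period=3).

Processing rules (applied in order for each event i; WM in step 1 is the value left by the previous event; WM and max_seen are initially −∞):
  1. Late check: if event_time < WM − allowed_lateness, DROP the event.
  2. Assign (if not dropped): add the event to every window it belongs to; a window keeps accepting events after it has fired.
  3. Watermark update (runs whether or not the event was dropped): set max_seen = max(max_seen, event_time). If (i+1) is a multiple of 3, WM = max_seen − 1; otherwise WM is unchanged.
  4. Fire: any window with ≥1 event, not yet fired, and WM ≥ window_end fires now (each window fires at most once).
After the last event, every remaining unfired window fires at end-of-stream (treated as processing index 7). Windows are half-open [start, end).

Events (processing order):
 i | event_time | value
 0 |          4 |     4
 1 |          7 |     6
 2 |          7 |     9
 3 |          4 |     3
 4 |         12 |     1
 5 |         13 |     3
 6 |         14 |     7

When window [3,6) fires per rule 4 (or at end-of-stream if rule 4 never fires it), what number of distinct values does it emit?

1

i=0 t=4 v=4: → [4,7),[3,6),[2,5); WM=−∞
i=1 t=7 v=6: → [7,10),[6,9),[5,8); WM=−∞
i=2 t=7 v=9: → [7,10),[6,9),[5,8); WM=6; [2,5) fires=1 [3,6) fires=1
i=3 t=4 v=3: → [4,7),[3,6),[2,5); WM=6
i=4 t=12 v=1: → [12,15),[11,14),[10,13); WM=6
i=5 t=13 v=3: → [13,16),[12,15),[11,14); WM=12; [4,7) fires=2 [5,8) fires=2 [6,9) fires=2 [7,10) fires=2
i=6 t=14 v=7: → [14,17),[13,16),[12,15); WM=12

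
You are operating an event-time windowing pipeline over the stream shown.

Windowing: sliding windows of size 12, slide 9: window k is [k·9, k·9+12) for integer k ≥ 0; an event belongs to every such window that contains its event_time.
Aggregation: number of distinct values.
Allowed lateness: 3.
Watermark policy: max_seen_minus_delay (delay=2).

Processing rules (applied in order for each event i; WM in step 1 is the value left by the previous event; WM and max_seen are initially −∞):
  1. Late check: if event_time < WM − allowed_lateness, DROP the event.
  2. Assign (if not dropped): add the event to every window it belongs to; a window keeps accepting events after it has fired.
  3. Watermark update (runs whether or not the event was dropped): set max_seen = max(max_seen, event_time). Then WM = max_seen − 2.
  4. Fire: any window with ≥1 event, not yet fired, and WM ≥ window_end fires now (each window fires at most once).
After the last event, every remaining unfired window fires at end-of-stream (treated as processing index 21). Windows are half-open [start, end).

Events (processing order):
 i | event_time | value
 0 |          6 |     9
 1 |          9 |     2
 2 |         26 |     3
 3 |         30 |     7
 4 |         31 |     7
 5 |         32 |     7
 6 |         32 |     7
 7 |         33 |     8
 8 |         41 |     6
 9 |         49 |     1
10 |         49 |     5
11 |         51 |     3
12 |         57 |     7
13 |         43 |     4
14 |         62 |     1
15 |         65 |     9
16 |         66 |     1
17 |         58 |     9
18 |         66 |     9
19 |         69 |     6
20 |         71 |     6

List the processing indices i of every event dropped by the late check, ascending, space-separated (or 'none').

13 17

i=0 t=6 v=9: → [0,12); WM=4
i=1 t=9 v=2: → [9,21),[0,12); WM=7
i=2 t=26 v=3: → [18,30); WM=24; [0,12) fires=2 [9,21) fires=1
i=3 t=30 v=7: → [27,39); WM=28
i=4 t=31 v=7: → [27,39); WM=29
i=5 t=32 v=7: → [27,39); WM=30; [18,30) fires=1
i=6 t=32 v=7: → [27,39); WM=30
i=7 t=33 v=8: → [27,39); WM=31
i=8 t=41 v=6: → [36,48); WM=39; [27,39) fires=2
i=9 t=49 v=1: → [45,57); WM=47
i=10 t=49 v=5: → [45,57); WM=47
i=11 t=51 v=3: → [45,57); WM=49; [36,48) fires=1
i=12 t=57 v=7: → [54,66); WM=55
i=13 t=43 v=4: DROP (t<55-3); WM=55
i=14 t=62 v=1: → [54,66); WM=60; [45,57) fires=3
i=15 t=65 v=9: → [63,75),[54,66); WM=63
i=16 t=66 v=1: → [63,75); WM=64
i=17 t=58 v=9: DROP (t<64-3); WM=64
i=18 t=66 v=9: → [63,75); WM=64
i=19 t=69 v=6: → [63,75); WM=67; [54,66) fires=3
i=20 t=71 v=6: → [63,75); WM=69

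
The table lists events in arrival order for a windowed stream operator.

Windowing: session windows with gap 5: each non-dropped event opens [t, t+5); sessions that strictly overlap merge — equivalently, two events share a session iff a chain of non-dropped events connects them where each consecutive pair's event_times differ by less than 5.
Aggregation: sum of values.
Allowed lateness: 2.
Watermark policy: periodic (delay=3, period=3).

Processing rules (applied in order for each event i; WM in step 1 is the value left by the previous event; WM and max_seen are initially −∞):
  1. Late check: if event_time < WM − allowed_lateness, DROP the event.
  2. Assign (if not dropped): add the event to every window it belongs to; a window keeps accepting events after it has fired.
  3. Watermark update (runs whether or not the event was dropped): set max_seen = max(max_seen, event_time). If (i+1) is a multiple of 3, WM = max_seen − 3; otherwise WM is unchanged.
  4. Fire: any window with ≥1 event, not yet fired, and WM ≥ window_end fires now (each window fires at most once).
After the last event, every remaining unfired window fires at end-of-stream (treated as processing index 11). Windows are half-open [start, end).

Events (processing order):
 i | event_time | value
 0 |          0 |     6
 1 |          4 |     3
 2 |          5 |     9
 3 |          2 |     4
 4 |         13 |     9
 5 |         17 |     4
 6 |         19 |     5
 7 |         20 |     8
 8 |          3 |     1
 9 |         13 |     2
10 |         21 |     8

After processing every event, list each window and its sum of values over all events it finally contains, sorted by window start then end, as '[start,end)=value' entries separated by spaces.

i=0 t=0 v=6: → [0,5); WM=−∞
i=1 t=4 v=3: → [0,9); WM=−∞
i=2 t=5 v=9: → [0,10); WM=2
i=3 t=2 v=4: → [0,10); WM=2
i=4 t=13 v=9: → [13,18); WM=2
i=5 t=17 v=4: → [13,22); WM=14
i=6 t=19 v=5: → [13,24); WM=14
i=7 t=20 v=8: → [13,25); WM=14
i=8 t=3 v=1: DROP (t<14-2); WM=17
i=9 t=13 v=2: DROP (t<17-2); WM=17
i=10 t=21 v=8: → [13,26); WM=17

[0,10)=22 [13,26)=34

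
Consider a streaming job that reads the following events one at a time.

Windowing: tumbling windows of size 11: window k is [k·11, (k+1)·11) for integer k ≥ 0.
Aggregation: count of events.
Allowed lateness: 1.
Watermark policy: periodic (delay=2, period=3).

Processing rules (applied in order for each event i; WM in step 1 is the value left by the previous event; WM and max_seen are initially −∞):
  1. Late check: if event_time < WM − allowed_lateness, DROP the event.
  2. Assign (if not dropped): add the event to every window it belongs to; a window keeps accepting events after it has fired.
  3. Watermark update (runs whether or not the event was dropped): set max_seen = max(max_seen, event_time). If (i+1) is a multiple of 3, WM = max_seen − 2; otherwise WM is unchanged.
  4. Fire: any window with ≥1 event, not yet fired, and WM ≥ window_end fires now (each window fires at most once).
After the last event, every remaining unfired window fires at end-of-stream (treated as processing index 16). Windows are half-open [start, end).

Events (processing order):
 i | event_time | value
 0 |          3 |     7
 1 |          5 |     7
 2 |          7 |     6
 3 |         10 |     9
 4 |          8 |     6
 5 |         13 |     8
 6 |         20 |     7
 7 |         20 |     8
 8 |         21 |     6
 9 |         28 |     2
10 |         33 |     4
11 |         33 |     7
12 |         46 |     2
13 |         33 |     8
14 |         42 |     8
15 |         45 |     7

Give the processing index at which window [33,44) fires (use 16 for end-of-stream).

i=0 t=3 v=7: → [0,11); WM=−∞
i=1 t=5 v=7: → [0,11); WM=−∞
i=2 t=7 v=6: → [0,11); WM=5
i=3 t=10 v=9: → [0,11); WM=5
i=4 t=8 v=6: → [0,11); WM=5
i=5 t=13 v=8: → [11,22); WM=11; [0,11) fires=5
i=6 t=20 v=7: → [11,22); WM=11
i=7 t=20 v=8: → [11,22); WM=11
i=8 t=21 v=6: → [11,22); WM=19
i=9 t=28 v=2: → [22,33); WM=19
i=10 t=33 v=4: → [33,44); WM=19
i=11 t=33 v=7: → [33,44); WM=31; [11,22) fires=4
i=12 t=46 v=2: → [44,55); WM=31
i=13 t=33 v=8: → [33,44); WM=31
i=14 t=42 v=8: → [33,44); WM=44; [22,33) fires=1 [33,44) fires=4
i=15 t=45 v=7: → [44,55); WM=44

14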